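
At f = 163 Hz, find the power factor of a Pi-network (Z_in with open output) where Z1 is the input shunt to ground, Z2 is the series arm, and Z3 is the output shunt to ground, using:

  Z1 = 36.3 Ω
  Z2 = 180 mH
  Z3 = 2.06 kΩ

Step 1 — Angular frequency: ω = 2π·f = 2π·163 = 1024 rad/s.
Step 2 — Component impedances:
  Z1: Z = R = 36.3 Ω
  Z2: Z = jωL = j·1024·0.18 = 0 + j184.3 Ω
  Z3: Z = R = 2060 Ω
Step 3 — With open output, the series arm Z2 and the output shunt Z3 appear in series to ground: Z2 + Z3 = 2060 + j184.3 Ω.
Step 4 — Parallel with input shunt Z1: Z_in = Z1 || (Z2 + Z3) = 35.68 + j0.05485 Ω = 35.68∠0.1° Ω.
Step 5 — Power factor: PF = cos(φ) = Re(Z)/|Z| = 35.68/35.68 = 1.
Step 6 — Type: Im(Z) = 0.05485 ⇒ lagging (phase φ = 0.1°).

PF = 1 (lagging, φ = 0.1°)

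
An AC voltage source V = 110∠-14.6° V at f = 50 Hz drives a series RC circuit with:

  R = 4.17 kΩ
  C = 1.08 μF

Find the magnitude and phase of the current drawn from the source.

Step 1 — Angular frequency: ω = 2π·f = 2π·50 = 314.2 rad/s.
Step 2 — Component impedances:
  R: Z = R = 4170 Ω
  C: Z = 1/(jωC) = -j/(ω·C) = 0 - j2947 Ω
Step 3 — Series combination: Z_total = R + C = 4170 - j2947 Ω = 5106∠-35.3° Ω.
Step 4 — Source phasor: V = 110∠-14.6° V = 106.4 - j27.73 V.
Step 5 — Ohm's law: I = V / Z_total = (106.4 - j27.73) / (4170 - j2947) = 0.02016 + j0.007598 A.
Step 6 — Convert to polar: |I| = 0.02154 A, ∠I = 20.7°.

I = 0.02154∠20.7° A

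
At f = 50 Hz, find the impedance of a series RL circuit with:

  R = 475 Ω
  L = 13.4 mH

Step 1 — Angular frequency: ω = 2π·f = 2π·50 = 314.2 rad/s.
Step 2 — Component impedances:
  R: Z = R = 475 Ω
  L: Z = jωL = j·314.2·0.0134 = 0 + j4.21 Ω
Step 3 — Series combination: Z_total = R + L = 475 + j4.21 Ω = 475∠0.5° Ω.

Z = 475 + j4.21 Ω = 475∠0.5° Ω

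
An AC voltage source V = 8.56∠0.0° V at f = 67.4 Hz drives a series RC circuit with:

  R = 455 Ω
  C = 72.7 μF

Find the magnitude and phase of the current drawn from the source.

Step 1 — Angular frequency: ω = 2π·f = 2π·67.4 = 423.5 rad/s.
Step 2 — Component impedances:
  R: Z = R = 455 Ω
  C: Z = 1/(jωC) = -j/(ω·C) = 0 - j32.48 Ω
Step 3 — Series combination: Z_total = R + C = 455 - j32.48 Ω = 456.2∠-4.1° Ω.
Step 4 — Source phasor: V = 8.56∠0.0° V = 8.56 V.
Step 5 — Ohm's law: I = V / Z_total = (8.56) / (455 - j32.48) = 0.01872 + j0.001336 A.
Step 6 — Convert to polar: |I| = 0.01877 A, ∠I = 4.1°.

I = 0.01877∠4.1° A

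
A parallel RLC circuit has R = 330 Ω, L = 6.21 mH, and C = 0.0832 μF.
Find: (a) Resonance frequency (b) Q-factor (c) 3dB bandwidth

Step 1 — Resonance: ω₀ = 1/√(LC) = 1/√(0.00621·8.32e-08) = 4.399e+04 rad/s.
Step 2 — f₀ = ω₀/(2π) = 7002 Hz.
Step 3 — Parallel Q: Q = R/(ω₀L) = 330/(4.399e+04·0.00621) = 1.208.
Step 4 — Bandwidth: Δω = ω₀/Q = 3.642e+04 rad/s; BW = Δω/(2π) = 5797 Hz.

(a) f₀ = 7002 Hz  (b) Q = 1.208  (c) BW = 5797 Hz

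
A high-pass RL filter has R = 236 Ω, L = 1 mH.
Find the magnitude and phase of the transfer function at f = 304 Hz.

Step 1 — Angular frequency: ω = 2π·304 = 1910 rad/s.
Step 2 — Transfer function: H(jω) = jωL/(R + jωL).
Step 3 — Numerator jωL = j·1.91; denominator R + jωL = 236 + j1.91.
Step 4 — H = 6.55e-05 + j0.008093.
Step 5 — Magnitude: |H| = 0.008093 (-41.8 dB); phase: φ = 89.5°.

|H| = 0.008093 (-41.8 dB), φ = 89.5°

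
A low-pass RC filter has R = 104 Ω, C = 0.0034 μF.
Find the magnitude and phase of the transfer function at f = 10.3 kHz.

Step 1 — Angular frequency: ω = 2π·1.03e+04 = 6.472e+04 rad/s.
Step 2 — Transfer function: H(jω) = 1/(1 + jωRC).
Step 3 — Denominator: 1 + jωRC = 1 + j·6.472e+04·104·3.4e-09 = 1 + j0.02288.
Step 4 — H = 0.9995 - j0.02287.
Step 5 — Magnitude: |H| = 0.9997 (-0.0 dB); phase: φ = -1.3°.

|H| = 0.9997 (-0.0 dB), φ = -1.3°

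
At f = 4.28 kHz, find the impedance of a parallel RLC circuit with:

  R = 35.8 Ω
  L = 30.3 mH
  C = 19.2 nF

Step 1 — Angular frequency: ω = 2π·f = 2π·4280 = 2.689e+04 rad/s.
Step 2 — Component impedances:
  R: Z = R = 35.8 Ω
  L: Z = jωL = j·2.689e+04·0.0303 = 0 + j814.8 Ω
  C: Z = 1/(jωC) = -j/(ω·C) = 0 - j1937 Ω
Step 3 — Parallel combination: 1/Z_total = 1/R + 1/L + 1/C; Z_total = 35.78 + j0.9106 Ω = 35.79∠1.5° Ω.

Z = 35.78 + j0.9106 Ω = 35.79∠1.5° Ω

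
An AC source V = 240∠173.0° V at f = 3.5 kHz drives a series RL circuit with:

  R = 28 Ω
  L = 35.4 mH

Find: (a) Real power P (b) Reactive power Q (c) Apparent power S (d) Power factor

Step 1 — Angular frequency: ω = 2π·f = 2π·3500 = 2.199e+04 rad/s.
Step 2 — Component impedances:
  R: Z = R = 28 Ω
  L: Z = jωL = j·2.199e+04·0.0354 = 0 + j778.5 Ω
Step 3 — Series combination: Z_total = R + L = 28 + j778.5 Ω = 779∠87.9° Ω.
Step 4 — Source phasor: V = 240∠173.0° V = -238.2 + j29.25 V.
Step 5 — Current: I = V / Z = 0.02653 + j0.3069 A = 0.3081∠85.1° A.
Step 6 — Complex power: S = V·I* = 2.658 + j73.89 VA.
Step 7 — Real power: P = Re(S) = 2.658 W.
Step 8 — Reactive power: Q = Im(S) = 73.89 VAR.
Step 9 — Apparent power: |S| = 73.94 VA.
Step 10 — Power factor: PF = P/|S| = 0.03594 (lagging).

(a) P = 2.658 W  (b) Q = 73.89 VAR  (c) S = 73.94 VA  (d) PF = 0.03594 (lagging)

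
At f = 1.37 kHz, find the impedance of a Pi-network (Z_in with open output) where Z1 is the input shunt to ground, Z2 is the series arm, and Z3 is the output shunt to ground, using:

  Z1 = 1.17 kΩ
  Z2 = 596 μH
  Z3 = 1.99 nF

Step 1 — Angular frequency: ω = 2π·f = 2π·1370 = 8608 rad/s.
Step 2 — Component impedances:
  Z1: Z = R = 1170 Ω
  Z2: Z = jωL = j·8608·0.000596 = 0 + j5.13 Ω
  Z3: Z = 1/(jωC) = -j/(ω·C) = 0 - j5.838e+04 Ω
Step 3 — With open output, the series arm Z2 and the output shunt Z3 appear in series to ground: Z2 + Z3 = 0 - j5.837e+04 Ω.
Step 4 — Parallel with input shunt Z1: Z_in = Z1 || (Z2 + Z3) = 1170 - j23.44 Ω = 1170∠-1.1° Ω.

Z = 1170 - j23.44 Ω = 1170∠-1.1° Ω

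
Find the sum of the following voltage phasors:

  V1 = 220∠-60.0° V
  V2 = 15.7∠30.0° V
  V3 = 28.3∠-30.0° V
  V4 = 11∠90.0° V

Step 1 — Convert each phasor to rectangular form:
  V1 = 220·(cos(-60.0°) + j·sin(-60.0°)) = 110 - j190.5 V
  V2 = 15.7·(cos(30.0°) + j·sin(30.0°)) = 13.6 + j7.85 V
  V3 = 28.3·(cos(-30.0°) + j·sin(-30.0°)) = 24.51 - j14.15 V
  V4 = 11·(cos(90.0°) + j·sin(90.0°)) = 0 + j11 V
Step 2 — Sum components: V_total = 148.1 - j185.8 V.
Step 3 — Convert to polar: |V_total| = 237.6 V, ∠V_total = -51.4°.

V_total = 237.6∠-51.4° V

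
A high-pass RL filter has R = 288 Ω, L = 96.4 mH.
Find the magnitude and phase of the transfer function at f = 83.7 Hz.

Step 1 — Angular frequency: ω = 2π·83.7 = 525.9 rad/s.
Step 2 — Transfer function: H(jω) = jωL/(R + jωL).
Step 3 — Numerator jωL = j·50.7; denominator R + jωL = 288 + j50.7.
Step 4 — H = 0.03006 + j0.1707.
Step 5 — Magnitude: |H| = 0.1734 (-15.2 dB); phase: φ = 80.0°.

|H| = 0.1734 (-15.2 dB), φ = 80.0°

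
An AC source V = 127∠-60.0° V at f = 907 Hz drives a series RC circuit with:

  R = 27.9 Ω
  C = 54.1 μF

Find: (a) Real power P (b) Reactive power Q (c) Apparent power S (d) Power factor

Step 1 — Angular frequency: ω = 2π·f = 2π·907 = 5699 rad/s.
Step 2 — Component impedances:
  R: Z = R = 27.9 Ω
  C: Z = 1/(jωC) = -j/(ω·C) = 0 - j3.244 Ω
Step 3 — Series combination: Z_total = R + C = 27.9 - j3.244 Ω = 28.09∠-6.6° Ω.
Step 4 — Source phasor: V = 127∠-60.0° V = 63.5 - j110 V.
Step 5 — Current: I = V / Z = 2.698 - j3.628 A = 4.522∠-53.4° A.
Step 6 — Complex power: S = V·I* = 570.4 - j66.31 VA.
Step 7 — Real power: P = Re(S) = 570.4 W.
Step 8 — Reactive power: Q = Im(S) = -66.31 VAR.
Step 9 — Apparent power: |S| = 574.2 VA.
Step 10 — Power factor: PF = P/|S| = 0.9933 (leading).

(a) P = 570.4 W  (b) Q = -66.31 VAR  (c) S = 574.2 VA  (d) PF = 0.9933 (leading)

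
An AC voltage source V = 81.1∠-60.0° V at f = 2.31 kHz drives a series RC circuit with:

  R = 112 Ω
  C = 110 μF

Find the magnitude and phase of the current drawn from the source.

Step 1 — Angular frequency: ω = 2π·f = 2π·2310 = 1.451e+04 rad/s.
Step 2 — Component impedances:
  R: Z = R = 112 Ω
  C: Z = 1/(jωC) = -j/(ω·C) = 0 - j0.6263 Ω
Step 3 — Series combination: Z_total = R + C = 112 - j0.6263 Ω = 112∠-0.3° Ω.
Step 4 — Source phasor: V = 81.1∠-60.0° V = 40.55 - j70.23 V.
Step 5 — Ohm's law: I = V / Z_total = (40.55 - j70.23) / (112 - j0.6263) = 0.3655 - j0.6251 A.
Step 6 — Convert to polar: |I| = 0.7241 A, ∠I = -59.7°.

I = 0.7241∠-59.7° A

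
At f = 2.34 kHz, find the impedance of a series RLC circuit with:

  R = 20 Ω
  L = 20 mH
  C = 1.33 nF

Step 1 — Angular frequency: ω = 2π·f = 2π·2340 = 1.47e+04 rad/s.
Step 2 — Component impedances:
  R: Z = R = 20 Ω
  L: Z = jωL = j·1.47e+04·0.02 = 0 + j294.1 Ω
  C: Z = 1/(jωC) = -j/(ω·C) = 0 - j5.114e+04 Ω
Step 3 — Series combination: Z_total = R + L + C = 20 - j5.084e+04 Ω = 5.084e+04∠-90.0° Ω.

Z = 20 - j5.084e+04 Ω = 5.084e+04∠-90.0° Ω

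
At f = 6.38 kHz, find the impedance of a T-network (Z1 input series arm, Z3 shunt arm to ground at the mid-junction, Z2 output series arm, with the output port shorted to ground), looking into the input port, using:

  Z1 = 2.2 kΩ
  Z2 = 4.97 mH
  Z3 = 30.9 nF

Step 1 — Angular frequency: ω = 2π·f = 2π·6380 = 4.009e+04 rad/s.
Step 2 — Component impedances:
  Z1: Z = R = 2200 Ω
  Z2: Z = jωL = j·4.009e+04·0.00497 = 0 + j199.2 Ω
  Z3: Z = 1/(jωC) = -j/(ω·C) = 0 - j807.3 Ω
Step 3 — With the output port shorted to ground, the output series arm Z2 runs from the junction to ground; the shunt arm Z3 also runs from the junction to ground. They appear in parallel: Z3 || Z2 = 0 + j264.5 Ω.
Step 4 — Series with input arm Z1: Z_in = Z1 + (Z3 || Z2) = 2200 + j264.5 Ω = 2216∠6.9° Ω.

Z = 2200 + j264.5 Ω = 2216∠6.9° Ω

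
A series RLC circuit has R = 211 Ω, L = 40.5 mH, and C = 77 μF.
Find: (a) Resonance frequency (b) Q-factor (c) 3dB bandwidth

Step 1 — Resonance condition Im(Z)=0 gives ω₀ = 1/√(LC).
Step 2 — ω₀ = 1/√(0.0405·7.7e-05) = 566.3 rad/s.
Step 3 — f₀ = ω₀/(2π) = 90.13 Hz.
Step 4 — Series Q: Q = ω₀L/R = 566.3·0.0405/211 = 0.1087.
Step 5 — 3dB bandwidth: Δω = ω₀/Q = 5210 rad/s; BW = Δω/(2π) = 829.2 Hz.

(a) f₀ = 90.13 Hz  (b) Q = 0.1087  (c) BW = 829.2 Hz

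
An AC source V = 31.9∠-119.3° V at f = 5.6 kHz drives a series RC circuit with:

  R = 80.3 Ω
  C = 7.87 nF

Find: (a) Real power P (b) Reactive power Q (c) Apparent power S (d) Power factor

Step 1 — Angular frequency: ω = 2π·f = 2π·5600 = 3.519e+04 rad/s.
Step 2 — Component impedances:
  R: Z = R = 80.3 Ω
  C: Z = 1/(jωC) = -j/(ω·C) = 0 - j3611 Ω
Step 3 — Series combination: Z_total = R + C = 80.3 - j3611 Ω = 3612∠-88.7° Ω.
Step 4 — Source phasor: V = 31.9∠-119.3° V = -15.61 - j27.82 V.
Step 5 — Current: I = V / Z = 0.007604 - j0.004492 A = 0.008831∠-30.6° A.
Step 6 — Complex power: S = V·I* = 0.006263 - j0.2816 VA.
Step 7 — Real power: P = Re(S) = 0.006263 W.
Step 8 — Reactive power: Q = Im(S) = -0.2816 VAR.
Step 9 — Apparent power: |S| = 0.2817 VA.
Step 10 — Power factor: PF = P/|S| = 0.02223 (leading).

(a) P = 0.006263 W  (b) Q = -0.2816 VAR  (c) S = 0.2817 VA  (d) PF = 0.02223 (leading)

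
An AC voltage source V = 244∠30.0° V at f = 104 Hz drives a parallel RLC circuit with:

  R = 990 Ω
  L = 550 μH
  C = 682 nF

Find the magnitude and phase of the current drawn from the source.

Step 1 — Angular frequency: ω = 2π·f = 2π·104 = 653.5 rad/s.
Step 2 — Component impedances:
  R: Z = R = 990 Ω
  L: Z = jωL = j·653.5·0.00055 = 0 + j0.3594 Ω
  C: Z = 1/(jωC) = -j/(ω·C) = 0 - j2244 Ω
Step 3 — Parallel combination: 1/Z_total = 1/R + 1/L + 1/C; Z_total = 0.0001305 + j0.3595 Ω = 0.3595∠90.0° Ω.
Step 4 — Source phasor: V = 244∠30.0° V = 211.3 + j122 V.
Step 5 — Ohm's law: I = V / Z_total = (211.3 + j122) / (0.0001305 + j0.3595) = 339.6 - j587.7 A.
Step 6 — Convert to polar: |I| = 678.8 A, ∠I = -60.0°.

I = 678.8∠-60.0° A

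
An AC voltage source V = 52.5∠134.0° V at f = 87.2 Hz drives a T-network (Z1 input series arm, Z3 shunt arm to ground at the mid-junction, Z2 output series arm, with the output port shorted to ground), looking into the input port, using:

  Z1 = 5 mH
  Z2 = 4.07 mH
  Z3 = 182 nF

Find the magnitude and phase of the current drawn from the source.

Step 1 — Angular frequency: ω = 2π·f = 2π·87.2 = 547.9 rad/s.
Step 2 — Component impedances:
  Z1: Z = jωL = j·547.9·0.005 = 0 + j2.739 Ω
  Z2: Z = jωL = j·547.9·0.00407 = 0 + j2.23 Ω
  Z3: Z = 1/(jωC) = -j/(ω·C) = 0 - j1.003e+04 Ω
Step 3 — With the output port shorted to ground, the output series arm Z2 runs from the junction to ground; the shunt arm Z3 also runs from the junction to ground. They appear in parallel: Z3 || Z2 = 0 + j2.23 Ω.
Step 4 — Series with input arm Z1: Z_in = Z1 + (Z3 || Z2) = 0 + j4.97 Ω = 4.97∠90.0° Ω.
Step 5 — Source phasor: V = 52.5∠134.0° V = -36.47 + j37.77 V.
Step 6 — Ohm's law: I = V / Z_total = (-36.47 + j37.77) / (0 + j4.97) = 7.599 + j7.338 A.
Step 7 — Convert to polar: |I| = 10.56 A, ∠I = 44.0°.

I = 10.56∠44.0° A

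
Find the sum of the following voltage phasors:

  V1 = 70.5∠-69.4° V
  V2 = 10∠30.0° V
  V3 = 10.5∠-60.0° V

Step 1 — Convert each phasor to rectangular form:
  V1 = 70.5·(cos(-69.4°) + j·sin(-69.4°)) = 24.8 - j65.99 V
  V2 = 10·(cos(30.0°) + j·sin(30.0°)) = 8.66 + j5 V
  V3 = 10.5·(cos(-60.0°) + j·sin(-60.0°)) = 5.25 - j9.093 V
Step 2 — Sum components: V_total = 38.72 - j70.09 V.
Step 3 — Convert to polar: |V_total| = 80.07 V, ∠V_total = -61.1°.

V_total = 80.07∠-61.1° V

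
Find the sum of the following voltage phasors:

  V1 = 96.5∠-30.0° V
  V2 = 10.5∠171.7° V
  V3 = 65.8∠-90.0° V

Step 1 — Convert each phasor to rectangular form:
  V1 = 96.5·(cos(-30.0°) + j·sin(-30.0°)) = 83.57 - j48.25 V
  V2 = 10.5·(cos(171.7°) + j·sin(171.7°)) = -10.39 + j1.516 V
  V3 = 65.8·(cos(-90.0°) + j·sin(-90.0°)) = 0 - j65.8 V
Step 2 — Sum components: V_total = 73.18 - j112.5 V.
Step 3 — Convert to polar: |V_total| = 134.2 V, ∠V_total = -57.0°.

V_total = 134.2∠-57.0° V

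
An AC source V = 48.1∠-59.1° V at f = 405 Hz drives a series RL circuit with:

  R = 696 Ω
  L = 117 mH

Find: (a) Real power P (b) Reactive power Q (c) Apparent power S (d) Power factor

Step 1 — Angular frequency: ω = 2π·f = 2π·405 = 2545 rad/s.
Step 2 — Component impedances:
  R: Z = R = 696 Ω
  L: Z = jωL = j·2545·0.117 = 0 + j297.7 Ω
Step 3 — Series combination: Z_total = R + L = 696 + j297.7 Ω = 757∠23.2° Ω.
Step 4 — Source phasor: V = 48.1∠-59.1° V = 24.7 - j41.27 V.
Step 5 — Current: I = V / Z = 0.008558 - j0.06296 A = 0.06354∠-82.3° A.
Step 6 — Complex power: S = V·I* = 2.81 + j1.202 VA.
Step 7 — Real power: P = Re(S) = 2.81 W.
Step 8 — Reactive power: Q = Im(S) = 1.202 VAR.
Step 9 — Apparent power: |S| = 3.056 VA.
Step 10 — Power factor: PF = P/|S| = 0.9194 (lagging).

(a) P = 2.81 W  (b) Q = 1.202 VAR  (c) S = 3.056 VA  (d) PF = 0.9194 (lagging)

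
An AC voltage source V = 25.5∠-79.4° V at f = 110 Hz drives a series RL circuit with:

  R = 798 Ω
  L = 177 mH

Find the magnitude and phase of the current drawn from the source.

Step 1 — Angular frequency: ω = 2π·f = 2π·110 = 691.2 rad/s.
Step 2 — Component impedances:
  R: Z = R = 798 Ω
  L: Z = jωL = j·691.2·0.177 = 0 + j122.3 Ω
Step 3 — Series combination: Z_total = R + L = 798 + j122.3 Ω = 807.3∠8.7° Ω.
Step 4 — Source phasor: V = 25.5∠-79.4° V = 4.691 - j25.06 V.
Step 5 — Ohm's law: I = V / Z_total = (4.691 - j25.06) / (798 + j122.3) = 0.001039 - j0.03157 A.
Step 6 — Convert to polar: |I| = 0.03159 A, ∠I = -88.1°.

I = 0.03159∠-88.1° A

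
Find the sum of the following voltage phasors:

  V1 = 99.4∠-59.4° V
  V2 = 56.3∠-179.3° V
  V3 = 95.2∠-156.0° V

Step 1 — Convert each phasor to rectangular form:
  V1 = 99.4·(cos(-59.4°) + j·sin(-59.4°)) = 50.6 - j85.56 V
  V2 = 56.3·(cos(-179.3°) + j·sin(-179.3°)) = -56.3 - j0.6878 V
  V3 = 95.2·(cos(-156.0°) + j·sin(-156.0°)) = -86.97 - j38.72 V
Step 2 — Sum components: V_total = -92.67 - j125 V.
Step 3 — Convert to polar: |V_total| = 155.6 V, ∠V_total = -126.6°.

V_total = 155.6∠-126.6° V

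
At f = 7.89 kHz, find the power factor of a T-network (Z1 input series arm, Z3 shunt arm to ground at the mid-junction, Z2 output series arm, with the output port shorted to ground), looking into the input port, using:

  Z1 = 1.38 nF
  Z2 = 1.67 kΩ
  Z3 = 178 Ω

Step 1 — Angular frequency: ω = 2π·f = 2π·7890 = 4.957e+04 rad/s.
Step 2 — Component impedances:
  Z1: Z = 1/(jωC) = -j/(ω·C) = 0 - j1.462e+04 Ω
  Z2: Z = R = 1670 Ω
  Z3: Z = R = 178 Ω
Step 3 — With the output port shorted to ground, the output series arm Z2 runs from the junction to ground; the shunt arm Z3 also runs from the junction to ground. They appear in parallel: Z3 || Z2 = 160.9 Ω.
Step 4 — Series with input arm Z1: Z_in = Z1 + (Z3 || Z2) = 160.9 - j1.462e+04 Ω = 1.462e+04∠-89.4° Ω.
Step 5 — Power factor: PF = cos(φ) = Re(Z)/|Z| = 160.85/14618 = 0.011.
Step 6 — Type: Im(Z) = -1.462e+04 ⇒ leading (phase φ = -89.4°).

PF = 0.011 (leading, φ = -89.4°)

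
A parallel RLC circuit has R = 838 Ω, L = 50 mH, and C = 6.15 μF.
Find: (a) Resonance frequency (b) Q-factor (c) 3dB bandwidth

Step 1 — Resonance: ω₀ = 1/√(LC) = 1/√(0.05·6.15e-06) = 1803 rad/s.
Step 2 — f₀ = ω₀/(2π) = 287 Hz.
Step 3 — Parallel Q: Q = R/(ω₀L) = 838/(1803·0.05) = 9.294.
Step 4 — Bandwidth: Δω = ω₀/Q = 194 rad/s; BW = Δω/(2π) = 30.88 Hz.

(a) f₀ = 287 Hz  (b) Q = 9.294  (c) BW = 30.88 Hz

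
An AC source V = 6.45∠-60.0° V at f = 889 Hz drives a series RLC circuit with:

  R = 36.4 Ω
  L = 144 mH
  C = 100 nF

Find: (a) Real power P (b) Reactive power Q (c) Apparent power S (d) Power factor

Step 1 — Angular frequency: ω = 2π·f = 2π·889 = 5586 rad/s.
Step 2 — Component impedances:
  R: Z = R = 36.4 Ω
  L: Z = jωL = j·5586·0.144 = 0 + j804.3 Ω
  C: Z = 1/(jωC) = -j/(ω·C) = 0 - j1790 Ω
Step 3 — Series combination: Z_total = R + L + C = 36.4 - j985.9 Ω = 986.6∠-87.9° Ω.
Step 4 — Source phasor: V = 6.45∠-60.0° V = 3.225 - j5.586 V.
Step 5 — Current: I = V / Z = 0.005779 + j0.003058 A = 0.006538∠27.9° A.
Step 6 — Complex power: S = V·I* = 0.001556 - j0.04214 VA.
Step 7 — Real power: P = Re(S) = 0.001556 W.
Step 8 — Reactive power: Q = Im(S) = -0.04214 VAR.
Step 9 — Apparent power: |S| = 0.04217 VA.
Step 10 — Power factor: PF = P/|S| = 0.03689 (leading).

(a) P = 0.001556 W  (b) Q = -0.04214 VAR  (c) S = 0.04217 VA  (d) PF = 0.03689 (leading)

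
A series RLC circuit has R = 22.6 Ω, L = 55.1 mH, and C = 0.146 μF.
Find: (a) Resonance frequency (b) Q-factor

Step 1 — Resonance condition Im(Z)=0 gives ω₀ = 1/√(LC).
Step 2 — ω₀ = 1/√(0.0551·1.46e-07) = 1.115e+04 rad/s.
Step 3 — f₀ = ω₀/(2π) = 1774 Hz.
Step 4 — Series Q: Q = ω₀L/R = 1.115e+04·0.0551/22.6 = 27.18.

(a) f₀ = 1774 Hz  (b) Q = 27.18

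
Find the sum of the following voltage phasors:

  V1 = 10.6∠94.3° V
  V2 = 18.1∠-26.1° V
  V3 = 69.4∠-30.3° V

Step 1 — Convert each phasor to rectangular form:
  V1 = 10.6·(cos(94.3°) + j·sin(94.3°)) = -0.7948 + j10.57 V
  V2 = 18.1·(cos(-26.1°) + j·sin(-26.1°)) = 16.25 - j7.963 V
  V3 = 69.4·(cos(-30.3°) + j·sin(-30.3°)) = 59.92 - j35.01 V
Step 2 — Sum components: V_total = 75.38 - j32.41 V.
Step 3 — Convert to polar: |V_total| = 82.05 V, ∠V_total = -23.3°.

V_total = 82.05∠-23.3° V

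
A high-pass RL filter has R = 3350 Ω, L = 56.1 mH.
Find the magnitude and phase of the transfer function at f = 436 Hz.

Step 1 — Angular frequency: ω = 2π·436 = 2739 rad/s.
Step 2 — Transfer function: H(jω) = jωL/(R + jωL).
Step 3 — Numerator jωL = j·153.7; denominator R + jωL = 3350 + j153.7.
Step 4 — H = 0.0021 + j0.04578.
Step 5 — Magnitude: |H| = 0.04583 (-26.8 dB); phase: φ = 87.4°.

|H| = 0.04583 (-26.8 dB), φ = 87.4°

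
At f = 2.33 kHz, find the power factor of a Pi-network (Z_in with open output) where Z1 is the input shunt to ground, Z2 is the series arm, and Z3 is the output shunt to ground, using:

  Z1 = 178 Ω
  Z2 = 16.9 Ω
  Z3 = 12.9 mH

Step 1 — Angular frequency: ω = 2π·f = 2π·2330 = 1.464e+04 rad/s.
Step 2 — Component impedances:
  Z1: Z = R = 178 Ω
  Z2: Z = R = 16.9 Ω
  Z3: Z = jωL = j·1.464e+04·0.0129 = 0 + j188.9 Ω
Step 3 — With open output, the series arm Z2 and the output shunt Z3 appear in series to ground: Z2 + Z3 = 16.9 + j188.9 Ω.
Step 4 — Parallel with input shunt Z1: Z_in = Z1 || (Z2 + Z3) = 94.16 + j81.24 Ω = 124.4∠40.8° Ω.
Step 5 — Power factor: PF = cos(φ) = Re(Z)/|Z| = 94.157/124.36 = 0.7571.
Step 6 — Type: Im(Z) = 81.24 ⇒ lagging (phase φ = 40.8°).

PF = 0.7571 (lagging, φ = 40.8°)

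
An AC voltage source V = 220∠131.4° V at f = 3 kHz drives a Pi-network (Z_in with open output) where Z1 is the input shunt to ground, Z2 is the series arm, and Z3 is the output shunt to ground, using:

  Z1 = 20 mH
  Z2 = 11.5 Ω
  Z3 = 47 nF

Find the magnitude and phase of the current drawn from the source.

Step 1 — Angular frequency: ω = 2π·f = 2π·3000 = 1.885e+04 rad/s.
Step 2 — Component impedances:
  Z1: Z = jωL = j·1.885e+04·0.02 = 0 + j377 Ω
  Z2: Z = R = 11.5 Ω
  Z3: Z = 1/(jωC) = -j/(ω·C) = 0 - j1129 Ω
Step 3 — With open output, the series arm Z2 and the output shunt Z3 appear in series to ground: Z2 + Z3 = 11.5 - j1129 Ω.
Step 4 — Parallel with input shunt Z1: Z_in = Z1 || (Z2 + Z3) = 2.891 + j566 Ω = 566∠89.7° Ω.
Step 5 — Source phasor: V = 220∠131.4° V = -145.5 + j165 V.
Step 6 — Ohm's law: I = V / Z_total = (-145.5 + j165) / (2.891 + j566) = 0.2902 + j0.2585 A.
Step 7 — Convert to polar: |I| = 0.3887 A, ∠I = 41.7°.

I = 0.3887∠41.7° A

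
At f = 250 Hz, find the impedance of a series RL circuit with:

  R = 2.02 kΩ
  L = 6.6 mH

Step 1 — Angular frequency: ω = 2π·f = 2π·250 = 1571 rad/s.
Step 2 — Component impedances:
  R: Z = R = 2020 Ω
  L: Z = jωL = j·1571·0.0066 = 0 + j10.37 Ω
Step 3 — Series combination: Z_total = R + L = 2020 + j10.37 Ω = 2020∠0.3° Ω.

Z = 2020 + j10.37 Ω = 2020∠0.3° Ω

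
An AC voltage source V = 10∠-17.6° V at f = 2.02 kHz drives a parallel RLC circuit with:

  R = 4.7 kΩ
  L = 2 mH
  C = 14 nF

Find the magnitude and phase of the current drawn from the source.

Step 1 — Angular frequency: ω = 2π·f = 2π·2020 = 1.269e+04 rad/s.
Step 2 — Component impedances:
  R: Z = R = 4700 Ω
  L: Z = jωL = j·1.269e+04·0.002 = 0 + j25.38 Ω
  C: Z = 1/(jωC) = -j/(ω·C) = 0 - j5628 Ω
Step 3 — Parallel combination: 1/Z_total = 1/R + 1/L + 1/C; Z_total = 0.1383 + j25.5 Ω = 25.5∠89.7° Ω.
Step 4 — Source phasor: V = 10∠-17.6° V = 9.532 - j3.024 V.
Step 5 — Ohm's law: I = V / Z_total = (9.532 - j3.024) / (0.1383 + j25.5) = -0.1166 - j0.3745 A.
Step 6 — Convert to polar: |I| = 0.3922 A, ∠I = -107.3°.

I = 0.3922∠-107.3° A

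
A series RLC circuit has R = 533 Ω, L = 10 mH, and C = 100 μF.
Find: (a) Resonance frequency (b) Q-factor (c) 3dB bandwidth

Step 1 — Resonance condition Im(Z)=0 gives ω₀ = 1/√(LC).
Step 2 — ω₀ = 1/√(0.01·0.0001) = 1000 rad/s.
Step 3 — f₀ = ω₀/(2π) = 159.2 Hz.
Step 4 — Series Q: Q = ω₀L/R = 1000·0.01/533 = 0.01876.
Step 5 — 3dB bandwidth: Δω = ω₀/Q = 5.33e+04 rad/s; BW = Δω/(2π) = 8483 Hz.

(a) f₀ = 159.2 Hz  (b) Q = 0.01876  (c) BW = 8483 Hz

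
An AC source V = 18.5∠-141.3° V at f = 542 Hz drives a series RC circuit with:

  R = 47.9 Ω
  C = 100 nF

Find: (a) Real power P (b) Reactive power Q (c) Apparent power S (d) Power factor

Step 1 — Angular frequency: ω = 2π·f = 2π·542 = 3405 rad/s.
Step 2 — Component impedances:
  R: Z = R = 47.9 Ω
  C: Z = 1/(jωC) = -j/(ω·C) = 0 - j2936 Ω
Step 3 — Series combination: Z_total = R + C = 47.9 - j2936 Ω = 2937∠-89.1° Ω.
Step 4 — Source phasor: V = 18.5∠-141.3° V = -14.44 - j11.57 V.
Step 5 — Current: I = V / Z = 0.003858 - j0.00498 A = 0.006299∠-52.2° A.
Step 6 — Complex power: S = V·I* = 0.001901 - j0.1165 VA.
Step 7 — Real power: P = Re(S) = 0.001901 W.
Step 8 — Reactive power: Q = Im(S) = -0.1165 VAR.
Step 9 — Apparent power: |S| = 0.1165 VA.
Step 10 — Power factor: PF = P/|S| = 0.01631 (leading).

(a) P = 0.001901 W  (b) Q = -0.1165 VAR  (c) S = 0.1165 VA  (d) PF = 0.01631 (leading)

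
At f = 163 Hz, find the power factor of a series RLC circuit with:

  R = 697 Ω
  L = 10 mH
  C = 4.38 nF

Step 1 — Angular frequency: ω = 2π·f = 2π·163 = 1024 rad/s.
Step 2 — Component impedances:
  R: Z = R = 697 Ω
  L: Z = jωL = j·1024·0.01 = 0 + j10.24 Ω
  C: Z = 1/(jωC) = -j/(ω·C) = 0 - j2.229e+05 Ω
Step 3 — Series combination: Z_total = R + L + C = 697 - j2.229e+05 Ω = 2.229e+05∠-89.8° Ω.
Step 4 — Power factor: PF = cos(φ) = Re(Z)/|Z| = 697/2.229e+05 = 0.003127.
Step 5 — Type: Im(Z) = -2.229e+05 ⇒ leading (phase φ = -89.8°).

PF = 0.003127 (leading, φ = -89.8°)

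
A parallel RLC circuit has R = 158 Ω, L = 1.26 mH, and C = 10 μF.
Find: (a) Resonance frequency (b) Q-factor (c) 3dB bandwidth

Step 1 — Resonance: ω₀ = 1/√(LC) = 1/√(0.00126·1e-05) = 8909 rad/s.
Step 2 — f₀ = ω₀/(2π) = 1418 Hz.
Step 3 — Parallel Q: Q = R/(ω₀L) = 158/(8909·0.00126) = 14.08.
Step 4 — Bandwidth: Δω = ω₀/Q = 632.9 rad/s; BW = Δω/(2π) = 100.7 Hz.

(a) f₀ = 1418 Hz  (b) Q = 14.08  (c) BW = 100.7 Hz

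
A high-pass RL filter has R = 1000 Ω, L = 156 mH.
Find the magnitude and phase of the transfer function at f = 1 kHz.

Step 1 — Angular frequency: ω = 2π·1000 = 6283 rad/s.
Step 2 — Transfer function: H(jω) = jωL/(R + jωL).
Step 3 — Numerator jωL = j·980.2; denominator R + jωL = 1000 + j980.2.
Step 4 — H = 0.49 + j0.4999.
Step 5 — Magnitude: |H| = 0.7 (-3.1 dB); phase: φ = 45.6°.

|H| = 0.7 (-3.1 dB), φ = 45.6°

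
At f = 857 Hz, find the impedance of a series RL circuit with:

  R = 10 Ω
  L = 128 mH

Step 1 — Angular frequency: ω = 2π·f = 2π·857 = 5385 rad/s.
Step 2 — Component impedances:
  R: Z = R = 10 Ω
  L: Z = jωL = j·5385·0.128 = 0 + j689.2 Ω
Step 3 — Series combination: Z_total = R + L = 10 + j689.2 Ω = 689.3∠89.2° Ω.

Z = 10 + j689.2 Ω = 689.3∠89.2° Ω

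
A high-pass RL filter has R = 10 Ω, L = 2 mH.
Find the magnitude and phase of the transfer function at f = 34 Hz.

Step 1 — Angular frequency: ω = 2π·34 = 213.6 rad/s.
Step 2 — Transfer function: H(jω) = jωL/(R + jωL).
Step 3 — Numerator jωL = j·0.4273; denominator R + jωL = 10 + j0.4273.
Step 4 — H = 0.001822 + j0.04265.
Step 5 — Magnitude: |H| = 0.04269 (-27.4 dB); phase: φ = 87.6°.

|H| = 0.04269 (-27.4 dB), φ = 87.6°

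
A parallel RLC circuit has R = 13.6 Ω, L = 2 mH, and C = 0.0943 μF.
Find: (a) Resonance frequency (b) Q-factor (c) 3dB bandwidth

Step 1 — Resonance: ω₀ = 1/√(LC) = 1/√(0.002·9.43e-08) = 7.282e+04 rad/s.
Step 2 — f₀ = ω₀/(2π) = 1.159e+04 Hz.
Step 3 — Parallel Q: Q = R/(ω₀L) = 13.6/(7.282e+04·0.002) = 0.09339.
Step 4 — Bandwidth: Δω = ω₀/Q = 7.797e+05 rad/s; BW = Δω/(2π) = 1.241e+05 Hz.

(a) f₀ = 1.159e+04 Hz  (b) Q = 0.09339  (c) BW = 1.241e+05 Hz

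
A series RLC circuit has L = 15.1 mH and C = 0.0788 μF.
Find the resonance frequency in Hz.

Step 1 — Resonance condition Im(Z)=0 gives ω₀ = 1/√(LC).
Step 2 — ω₀ = 1/√(0.0151·7.88e-08) = 2.899e+04 rad/s.
Step 3 — f₀ = ω₀/(2π) = 4614 Hz.

f₀ = 4614 Hz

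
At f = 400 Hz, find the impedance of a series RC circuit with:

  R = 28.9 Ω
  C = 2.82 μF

Step 1 — Angular frequency: ω = 2π·f = 2π·400 = 2513 rad/s.
Step 2 — Component impedances:
  R: Z = R = 28.9 Ω
  C: Z = 1/(jωC) = -j/(ω·C) = 0 - j141.1 Ω
Step 3 — Series combination: Z_total = R + C = 28.9 - j141.1 Ω = 144∠-78.4° Ω.

Z = 28.9 - j141.1 Ω = 144∠-78.4° Ω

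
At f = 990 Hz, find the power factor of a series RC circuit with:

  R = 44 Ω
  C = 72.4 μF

Step 1 — Angular frequency: ω = 2π·f = 2π·990 = 6220 rad/s.
Step 2 — Component impedances:
  R: Z = R = 44 Ω
  C: Z = 1/(jωC) = -j/(ω·C) = 0 - j2.22 Ω
Step 3 — Series combination: Z_total = R + C = 44 - j2.22 Ω = 44.06∠-2.9° Ω.
Step 4 — Power factor: PF = cos(φ) = Re(Z)/|Z| = 44/44.056 = 0.9987.
Step 5 — Type: Im(Z) = -2.22 ⇒ leading (phase φ = -2.9°).

PF = 0.9987 (leading, φ = -2.9°)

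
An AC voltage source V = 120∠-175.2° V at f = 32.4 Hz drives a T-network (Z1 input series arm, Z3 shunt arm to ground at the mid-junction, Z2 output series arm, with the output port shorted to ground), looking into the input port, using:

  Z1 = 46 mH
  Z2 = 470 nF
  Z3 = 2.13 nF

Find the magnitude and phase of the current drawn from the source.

Step 1 — Angular frequency: ω = 2π·f = 2π·32.4 = 203.6 rad/s.
Step 2 — Component impedances:
  Z1: Z = jωL = j·203.6·0.046 = 0 + j9.364 Ω
  Z2: Z = 1/(jωC) = -j/(ω·C) = 0 - j1.045e+04 Ω
  Z3: Z = 1/(jωC) = -j/(ω·C) = 0 - j2.306e+06 Ω
Step 3 — With the output port shorted to ground, the output series arm Z2 runs from the junction to ground; the shunt arm Z3 also runs from the junction to ground. They appear in parallel: Z3 || Z2 = 0 - j1.04e+04 Ω.
Step 4 — Series with input arm Z1: Z_in = Z1 + (Z3 || Z2) = 0 - j1.039e+04 Ω = 1.039e+04∠-90.0° Ω.
Step 5 — Source phasor: V = 120∠-175.2° V = -119.6 - j10.04 V.
Step 6 — Ohm's law: I = V / Z_total = (-119.6 - j10.04) / (0 - j1.039e+04) = 0.000966 - j0.0115 A.
Step 7 — Convert to polar: |I| = 0.01154 A, ∠I = -85.2°.

I = 0.01154∠-85.2° A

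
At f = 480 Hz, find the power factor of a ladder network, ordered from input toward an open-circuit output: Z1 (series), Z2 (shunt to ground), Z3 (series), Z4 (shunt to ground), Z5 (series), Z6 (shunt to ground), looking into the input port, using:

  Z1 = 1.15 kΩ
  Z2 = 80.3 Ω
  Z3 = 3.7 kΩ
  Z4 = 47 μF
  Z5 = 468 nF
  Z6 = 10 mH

Step 1 — Angular frequency: ω = 2π·f = 2π·480 = 3016 rad/s.
Step 2 — Component impedances:
  Z1: Z = R = 1150 Ω
  Z2: Z = R = 80.3 Ω
  Z3: Z = R = 3700 Ω
  Z4: Z = 1/(jωC) = -j/(ω·C) = 0 - j7.055 Ω
  Z5: Z = 1/(jωC) = -j/(ω·C) = 0 - j708.5 Ω
  Z6: Z = jωL = j·3016·0.01 = 0 + j30.16 Ω
Step 3 — Ladder network (open output): work backward from the far end, alternating series and parallel combinations. Z_in = 1229 - j0.00315 Ω = 1229∠-0.0° Ω.
Step 4 — Power factor: PF = cos(φ) = Re(Z)/|Z| = 1229/1229 = 1.
Step 5 — Type: Im(Z) = -0.00315 ⇒ leading (phase φ = -0.0°).

PF = 1 (leading, φ = -0.0°)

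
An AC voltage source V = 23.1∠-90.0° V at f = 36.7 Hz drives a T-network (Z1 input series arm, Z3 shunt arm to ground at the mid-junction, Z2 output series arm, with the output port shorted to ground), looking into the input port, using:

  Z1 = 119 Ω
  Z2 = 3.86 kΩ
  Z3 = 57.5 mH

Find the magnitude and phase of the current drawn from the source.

Step 1 — Angular frequency: ω = 2π·f = 2π·36.7 = 230.6 rad/s.
Step 2 — Component impedances:
  Z1: Z = R = 119 Ω
  Z2: Z = R = 3860 Ω
  Z3: Z = jωL = j·230.6·0.0575 = 0 + j13.26 Ω
Step 3 — With the output port shorted to ground, the output series arm Z2 runs from the junction to ground; the shunt arm Z3 also runs from the junction to ground. They appear in parallel: Z3 || Z2 = 0.04554 + j13.26 Ω.
Step 4 — Series with input arm Z1: Z_in = Z1 + (Z3 || Z2) = 119 + j13.26 Ω = 119.8∠6.4° Ω.
Step 5 — Source phasor: V = 23.1∠-90.0° V = 0 - j23.1 V.
Step 6 — Ohm's law: I = V / Z_total = (0 - j23.1) / (119 + j13.26) = -0.02135 - j0.1917 A.
Step 7 — Convert to polar: |I| = 0.1929 A, ∠I = -96.4°.

I = 0.1929∠-96.4° A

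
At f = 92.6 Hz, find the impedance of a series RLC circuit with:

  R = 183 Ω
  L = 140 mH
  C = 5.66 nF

Step 1 — Angular frequency: ω = 2π·f = 2π·92.6 = 581.8 rad/s.
Step 2 — Component impedances:
  R: Z = R = 183 Ω
  L: Z = jωL = j·581.8·0.14 = 0 + j81.46 Ω
  C: Z = 1/(jωC) = -j/(ω·C) = 0 - j3.037e+05 Ω
Step 3 — Series combination: Z_total = R + L + C = 183 - j3.036e+05 Ω = 3.036e+05∠-90.0° Ω.

Z = 183 - j3.036e+05 Ω = 3.036e+05∠-90.0° Ω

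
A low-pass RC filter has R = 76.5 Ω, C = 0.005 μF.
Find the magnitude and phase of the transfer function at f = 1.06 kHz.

Step 1 — Angular frequency: ω = 2π·1060 = 6660 rad/s.
Step 2 — Transfer function: H(jω) = 1/(1 + jωRC).
Step 3 — Denominator: 1 + jωRC = 1 + j·6660·76.5·5e-09 = 1 + j0.002548.
Step 4 — H = 1 - j0.002548.
Step 5 — Magnitude: |H| = 1 (-0.0 dB); phase: φ = -0.1°.

|H| = 1 (-0.0 dB), φ = -0.1°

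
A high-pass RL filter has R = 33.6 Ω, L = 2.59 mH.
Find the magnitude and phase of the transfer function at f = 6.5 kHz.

Step 1 — Angular frequency: ω = 2π·6500 = 4.084e+04 rad/s.
Step 2 — Transfer function: H(jω) = jωL/(R + jωL).
Step 3 — Numerator jωL = j·105.8; denominator R + jωL = 33.6 + j105.8.
Step 4 — H = 0.9083 + j0.2885.
Step 5 — Magnitude: |H| = 0.9531 (-0.4 dB); phase: φ = 17.6°.

|H| = 0.9531 (-0.4 dB), φ = 17.6°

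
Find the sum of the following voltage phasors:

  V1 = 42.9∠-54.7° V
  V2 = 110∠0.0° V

Step 1 — Convert each phasor to rectangular form:
  V1 = 42.9·(cos(-54.7°) + j·sin(-54.7°)) = 24.79 - j35.01 V
  V2 = 110·(cos(0.0°) + j·sin(0.0°)) = 110 V
Step 2 — Sum components: V_total = 134.8 - j35.01 V.
Step 3 — Convert to polar: |V_total| = 139.3 V, ∠V_total = -14.6°.

V_total = 139.3∠-14.6° V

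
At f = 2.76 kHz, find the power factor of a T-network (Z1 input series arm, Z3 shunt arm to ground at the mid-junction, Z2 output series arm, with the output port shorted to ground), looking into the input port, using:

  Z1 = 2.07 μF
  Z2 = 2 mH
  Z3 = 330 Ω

Step 1 — Angular frequency: ω = 2π·f = 2π·2760 = 1.734e+04 rad/s.
Step 2 — Component impedances:
  Z1: Z = 1/(jωC) = -j/(ω·C) = 0 - j27.86 Ω
  Z2: Z = jωL = j·1.734e+04·0.002 = 0 + j34.68 Ω
  Z3: Z = R = 330 Ω
Step 3 — With the output port shorted to ground, the output series arm Z2 runs from the junction to ground; the shunt arm Z3 also runs from the junction to ground. They appear in parallel: Z3 || Z2 = 3.605 + j34.3 Ω.
Step 4 — Series with input arm Z1: Z_in = Z1 + (Z3 || Z2) = 3.605 + j6.447 Ω = 7.387∠60.8° Ω.
Step 5 — Power factor: PF = cos(φ) = Re(Z)/|Z| = 3.6054/7.3865 = 0.4881.
Step 6 — Type: Im(Z) = 6.447 ⇒ lagging (phase φ = 60.8°).

PF = 0.4881 (lagging, φ = 60.8°)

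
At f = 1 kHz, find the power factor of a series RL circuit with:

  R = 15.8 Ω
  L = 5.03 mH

Step 1 — Angular frequency: ω = 2π·f = 2π·1000 = 6283 rad/s.
Step 2 — Component impedances:
  R: Z = R = 15.8 Ω
  L: Z = jωL = j·6283·0.00503 = 0 + j31.6 Ω
Step 3 — Series combination: Z_total = R + L = 15.8 + j31.6 Ω = 35.33∠63.4° Ω.
Step 4 — Power factor: PF = cos(φ) = Re(Z)/|Z| = 15.8/35.33 = 0.4472.
Step 5 — Type: Im(Z) = 31.6 ⇒ lagging (phase φ = 63.4°).

PF = 0.4472 (lagging, φ = 63.4°)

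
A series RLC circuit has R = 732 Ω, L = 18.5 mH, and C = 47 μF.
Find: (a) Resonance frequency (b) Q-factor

Step 1 — Resonance condition Im(Z)=0 gives ω₀ = 1/√(LC).
Step 2 — ω₀ = 1/√(0.0185·4.7e-05) = 1072 rad/s.
Step 3 — f₀ = ω₀/(2π) = 170.7 Hz.
Step 4 — Series Q: Q = ω₀L/R = 1072·0.0185/732 = 0.0271.

(a) f₀ = 170.7 Hz  (b) Q = 0.0271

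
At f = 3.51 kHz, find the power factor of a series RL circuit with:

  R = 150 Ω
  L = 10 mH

Step 1 — Angular frequency: ω = 2π·f = 2π·3510 = 2.205e+04 rad/s.
Step 2 — Component impedances:
  R: Z = R = 150 Ω
  L: Z = jωL = j·2.205e+04·0.01 = 0 + j220.5 Ω
Step 3 — Series combination: Z_total = R + L = 150 + j220.5 Ω = 266.7∠55.8° Ω.
Step 4 — Power factor: PF = cos(φ) = Re(Z)/|Z| = 150/266.7 = 0.5624.
Step 5 — Type: Im(Z) = 220.5 ⇒ lagging (phase φ = 55.8°).

PF = 0.5624 (lagging, φ = 55.8°)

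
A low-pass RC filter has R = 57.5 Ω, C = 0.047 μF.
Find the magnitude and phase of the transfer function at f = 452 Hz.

Step 1 — Angular frequency: ω = 2π·452 = 2840 rad/s.
Step 2 — Transfer function: H(jω) = 1/(1 + jωRC).
Step 3 — Denominator: 1 + jωRC = 1 + j·2840·57.5·4.7e-08 = 1 + j0.007675.
Step 4 — H = 0.9999 - j0.007675.
Step 5 — Magnitude: |H| = 1 (-0.0 dB); phase: φ = -0.4°.

|H| = 1 (-0.0 dB), φ = -0.4°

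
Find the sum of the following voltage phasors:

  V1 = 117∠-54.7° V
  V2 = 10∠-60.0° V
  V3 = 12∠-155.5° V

Step 1 — Convert each phasor to rectangular form:
  V1 = 117·(cos(-54.7°) + j·sin(-54.7°)) = 67.61 - j95.49 V
  V2 = 10·(cos(-60.0°) + j·sin(-60.0°)) = 5 - j8.66 V
  V3 = 12·(cos(-155.5°) + j·sin(-155.5°)) = -10.92 - j4.976 V
Step 2 — Sum components: V_total = 61.69 - j109.1 V.
Step 3 — Convert to polar: |V_total| = 125.4 V, ∠V_total = -60.5°.

V_total = 125.4∠-60.5° V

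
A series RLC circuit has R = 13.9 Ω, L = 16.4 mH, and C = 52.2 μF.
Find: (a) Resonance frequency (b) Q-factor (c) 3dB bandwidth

Step 1 — Resonance: ω₀ = 1/√(LC) = 1/√(0.0164·5.22e-05) = 1081 rad/s.
Step 2 — f₀ = ω₀/(2π) = 172 Hz.
Step 3 — Series Q: Q = ω₀L/R = 1081·0.0164/13.9 = 1.275.
Step 4 — Bandwidth: Δω = ω₀/Q = 847.6 rad/s; BW = Δω/(2π) = 134.9 Hz.

(a) f₀ = 172 Hz  (b) Q = 1.275  (c) BW = 134.9 Hz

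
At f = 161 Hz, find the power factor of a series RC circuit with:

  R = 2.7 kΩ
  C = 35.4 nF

Step 1 — Angular frequency: ω = 2π·f = 2π·161 = 1012 rad/s.
Step 2 — Component impedances:
  R: Z = R = 2700 Ω
  C: Z = 1/(jωC) = -j/(ω·C) = 0 - j2.792e+04 Ω
Step 3 — Series combination: Z_total = R + C = 2700 - j2.792e+04 Ω = 2.806e+04∠-84.5° Ω.
Step 4 — Power factor: PF = cos(φ) = Re(Z)/|Z| = 2700/28055 = 0.09624.
Step 5 — Type: Im(Z) = -2.792e+04 ⇒ leading (phase φ = -84.5°).

PF = 0.09624 (leading, φ = -84.5°)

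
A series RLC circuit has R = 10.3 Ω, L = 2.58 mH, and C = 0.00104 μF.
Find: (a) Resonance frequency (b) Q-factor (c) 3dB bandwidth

Step 1 — Resonance condition Im(Z)=0 gives ω₀ = 1/√(LC).
Step 2 — ω₀ = 1/√(0.00258·1.04e-09) = 6.105e+05 rad/s.
Step 3 — f₀ = ω₀/(2π) = 9.716e+04 Hz.
Step 4 — Series Q: Q = ω₀L/R = 6.105e+05·0.00258/10.3 = 152.9.
Step 5 — 3dB bandwidth: Δω = ω₀/Q = 3992 rad/s; BW = Δω/(2π) = 635.4 Hz.

(a) f₀ = 9.716e+04 Hz  (b) Q = 152.9  (c) BW = 635.4 Hz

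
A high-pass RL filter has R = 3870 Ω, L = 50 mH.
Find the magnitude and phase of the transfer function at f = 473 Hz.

Step 1 — Angular frequency: ω = 2π·473 = 2972 rad/s.
Step 2 — Transfer function: H(jω) = jωL/(R + jωL).
Step 3 — Numerator jωL = j·148.6; denominator R + jωL = 3870 + j148.6.
Step 4 — H = 0.001472 + j0.03834.
Step 5 — Magnitude: |H| = 0.03837 (-28.3 dB); phase: φ = 87.8°.

|H| = 0.03837 (-28.3 dB), φ = 87.8°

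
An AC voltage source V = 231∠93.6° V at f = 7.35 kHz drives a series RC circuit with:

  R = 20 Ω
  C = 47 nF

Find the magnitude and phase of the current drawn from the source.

Step 1 — Angular frequency: ω = 2π·f = 2π·7350 = 4.618e+04 rad/s.
Step 2 — Component impedances:
  R: Z = R = 20 Ω
  C: Z = 1/(jωC) = -j/(ω·C) = 0 - j460.7 Ω
Step 3 — Series combination: Z_total = R + C = 20 - j460.7 Ω = 461.2∠-87.5° Ω.
Step 4 — Source phasor: V = 231∠93.6° V = -14.5 + j230.5 V.
Step 5 — Ohm's law: I = V / Z_total = (-14.5 + j230.5) / (20 - j460.7) = -0.5008 - j0.009742 A.
Step 6 — Convert to polar: |I| = 0.5009 A, ∠I = -178.9°.

I = 0.5009∠-178.9° A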